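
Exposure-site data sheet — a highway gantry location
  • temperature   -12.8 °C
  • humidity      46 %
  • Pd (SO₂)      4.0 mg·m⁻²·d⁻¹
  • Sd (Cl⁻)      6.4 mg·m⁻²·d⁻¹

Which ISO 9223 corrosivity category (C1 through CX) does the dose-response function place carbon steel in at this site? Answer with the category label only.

carbon steel: T≤10 °C ⇒ hinge +0.150·(-12.8−10) = -3.4200
  SO₂ term: 1.77·4.0^0.52·exp(0.02·46-3.4200) = 0.2988
  Cl⁻ term: 0.102·6.4^0.62·exp(0.033·46+0.04·-12.8) = 0.8817
  sum: 0.2988 + 0.8817 → r_corr = 1.18 μm/a
Category bounds: 0…1.3 μm/a bracket r_corr ⇒ C1

C1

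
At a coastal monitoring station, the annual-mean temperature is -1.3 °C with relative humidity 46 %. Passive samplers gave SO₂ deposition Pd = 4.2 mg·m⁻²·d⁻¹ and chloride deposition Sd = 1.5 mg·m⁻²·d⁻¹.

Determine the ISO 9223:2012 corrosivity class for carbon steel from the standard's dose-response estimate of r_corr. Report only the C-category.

carbon steel: f(T) = +0.150·(T−10) [T≤10 °C] = -1.6950
  SO₂ term: 1.77·4.2^0.52·exp(0.02·46-1.6950) = 1.72
  Cl⁻ term: 0.102·1.5^0.62·exp(0.033·46+0.04·-1.3) = 0.5681
  r_corr = 1.72 + 0.5681 = 2.288 μm/a
2.29 μm/a falls in (1.3, 25] for carbon steel → category C2

C2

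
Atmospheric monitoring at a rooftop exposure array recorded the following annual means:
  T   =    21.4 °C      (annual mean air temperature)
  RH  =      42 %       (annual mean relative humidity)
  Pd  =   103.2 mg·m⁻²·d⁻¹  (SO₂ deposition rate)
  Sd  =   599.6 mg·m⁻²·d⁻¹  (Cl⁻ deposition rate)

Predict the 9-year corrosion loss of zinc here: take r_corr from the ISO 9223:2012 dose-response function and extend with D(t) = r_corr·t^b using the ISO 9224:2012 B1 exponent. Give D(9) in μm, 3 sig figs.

zinc: T>10 °C ⇒ hinge -0.071·(21.4−10) = -0.8094
  Pd branch = 0.0129·Pd^0.44·e^(0.046·RH+f) = 0.3049 μm/a
  Sd branch = 0.0175·Sd^0.57·e^(0.008·RH+0.085·T) = 5.785 μm/a
  r_corr = 0.3049 + 5.785 = 6.09 μm/a
ISO 9224: D(t) = r_corr · t^b with b = 0.813 (zinc, B1)
  D(9) = 6.09 × 9^0.813 = 6.09 × 5.968 = 36.34 μm

D(9) = 36.3 μm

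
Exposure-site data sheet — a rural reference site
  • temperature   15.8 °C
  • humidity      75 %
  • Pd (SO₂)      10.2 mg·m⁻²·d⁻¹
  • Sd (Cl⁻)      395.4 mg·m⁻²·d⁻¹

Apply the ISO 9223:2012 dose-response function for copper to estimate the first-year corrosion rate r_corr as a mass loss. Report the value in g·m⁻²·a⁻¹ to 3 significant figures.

copper: f(T) = -0.080·(T−10) [T>10 °C] = -0.4640
  Pd branch = 0.0053·Pd^0.26·e^(0.059·RH+f) = 0.509 μm/a
  Cl⁻ term: 0.01025·395.4^0.27·exp(0.036·75+0.049·15.8) = 1.662
  r_corr = 0.509 + 1.662 = 2.171 μm/a
Convert to mass loss: 2.171 μm/a × 8.96 g/cm³ = 19.46 g·m⁻²·a⁻¹

r_corr = 19.5 g·m⁻²·a⁻¹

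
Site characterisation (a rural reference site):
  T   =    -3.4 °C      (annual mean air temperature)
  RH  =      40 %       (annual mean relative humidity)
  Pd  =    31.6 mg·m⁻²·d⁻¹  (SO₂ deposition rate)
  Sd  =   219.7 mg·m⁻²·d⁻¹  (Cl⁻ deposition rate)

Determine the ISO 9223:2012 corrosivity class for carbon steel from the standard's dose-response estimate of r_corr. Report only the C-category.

C2

carbon steel: f(T) = +0.150·(T−10) [T≤10 °C] = -2.0100
  SO₂ term: 1.77·31.6^0.52·exp(0.02·40-2.0100) = 3.179
  Sd branch = 0.102·Sd^0.62·e^(0.033·RH+0.04·T) = 9.435 μm/a
  sum: 3.179 + 9.435 → r_corr = 12.61 μm/a
12.6 μm/a falls in (1.3, 25] for carbon steel → category C2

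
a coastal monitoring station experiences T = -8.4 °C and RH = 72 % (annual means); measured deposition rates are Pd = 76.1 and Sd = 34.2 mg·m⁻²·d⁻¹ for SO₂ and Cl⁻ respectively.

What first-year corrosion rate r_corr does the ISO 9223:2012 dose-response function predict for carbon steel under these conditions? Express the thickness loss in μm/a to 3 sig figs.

r_corr = 11.5 μm/a

carbon steel: T≤10 °C ⇒ hinge +0.150·(-8.4−10) = -2.7600
  sulphur-dioxide contribution → 4.498 μm/a
  chloride contribution → 7.009 μm/a
  ⇒ r_corr(carbon steel) = 11.51 μm/a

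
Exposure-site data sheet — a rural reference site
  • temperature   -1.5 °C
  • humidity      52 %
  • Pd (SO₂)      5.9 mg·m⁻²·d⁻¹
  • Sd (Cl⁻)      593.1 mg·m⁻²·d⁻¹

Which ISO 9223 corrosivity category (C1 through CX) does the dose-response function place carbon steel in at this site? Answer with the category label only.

carbon steel: temperature factor f = +0.150·(-11.5) = -1.7250
  SO₂ term: 1.77·5.9^0.52·exp(0.02·52-1.7250) = 2.246
  Cl⁻ term: 0.102·593.1^0.62·exp(0.033·52+0.04·-1.5) = 28
  sum: 2.246 + 28 → r_corr = 30.24 μm/a
ISO 9223 Table 2 (carbon steel): 25 < 30.2 ≤ 50 μm/a ⇒ C3

C3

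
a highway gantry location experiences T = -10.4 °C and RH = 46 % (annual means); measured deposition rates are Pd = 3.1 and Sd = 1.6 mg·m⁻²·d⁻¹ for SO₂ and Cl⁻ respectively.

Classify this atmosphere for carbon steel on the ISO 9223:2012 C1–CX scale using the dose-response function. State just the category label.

C1

carbon steel: T≤10 °C ⇒ hinge +0.150·(-10.4−10) = -3.0600
  Pd branch = 1.77·Pd^0.52·e^(0.02·RH+f) = 0.3751 μm/a
  Sd branch = 0.102·Sd^0.62·e^(0.033·RH+0.04·T) = 0.4109 μm/a
  r_corr = 0.3751 + 0.4109 = 0.786 μm/a
Category bounds: 0…1.3 μm/a bracket r_corr ⇒ C1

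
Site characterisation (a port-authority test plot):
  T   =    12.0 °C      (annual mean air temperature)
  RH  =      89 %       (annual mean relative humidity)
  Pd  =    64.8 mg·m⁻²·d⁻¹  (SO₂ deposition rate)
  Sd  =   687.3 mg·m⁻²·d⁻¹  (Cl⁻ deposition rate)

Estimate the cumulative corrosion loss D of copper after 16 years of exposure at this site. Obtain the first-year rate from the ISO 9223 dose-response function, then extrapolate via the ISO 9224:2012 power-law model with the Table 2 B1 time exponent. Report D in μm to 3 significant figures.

D(16) = 33.1 μm

copper: T>10 °C ⇒ hinge -0.080·(12.0−10) = -0.1600
  Pd branch = 0.0053·Pd^0.26·e^(0.059·RH+f) = 2.548 μm/a
  Cl⁻ term: 0.01025·687.3^0.27·exp(0.036·89+0.049·12.0) = 2.652
  r_corr = 2.548 + 2.652 = 5.201 μm/a
Power-law: D(16) = r_corr · 16^0.667
  D(16) = 5.201 × 16^0.667 = 5.201 × 6.355 = 33.05 μm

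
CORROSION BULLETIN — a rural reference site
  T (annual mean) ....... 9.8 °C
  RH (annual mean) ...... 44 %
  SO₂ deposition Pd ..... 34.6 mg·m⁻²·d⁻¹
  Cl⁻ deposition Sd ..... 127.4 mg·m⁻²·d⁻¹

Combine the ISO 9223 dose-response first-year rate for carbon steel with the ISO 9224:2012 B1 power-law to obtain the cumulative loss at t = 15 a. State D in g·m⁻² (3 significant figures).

carbon steel: temperature factor f = +0.150·(-0.2) = -0.0300
  sulphur-dioxide contribution → 26.15 μm/a
  chloride contribution → 13.02 μm/a
  ⇒ r_corr(carbon steel) = 39.17 μm/a
ISO 9224: D(t) = r_corr · t^b with b = 0.523 (carbon steel, B1)
  D(15) = 39.17 × 15^0.523 = 39.17 × 4.122 = 161.5 μm
  Mass loss = 161.5 μm × 7.85 g/cm³ = 1267 g·m⁻²

D(15) = 1.27e+03 g·m⁻²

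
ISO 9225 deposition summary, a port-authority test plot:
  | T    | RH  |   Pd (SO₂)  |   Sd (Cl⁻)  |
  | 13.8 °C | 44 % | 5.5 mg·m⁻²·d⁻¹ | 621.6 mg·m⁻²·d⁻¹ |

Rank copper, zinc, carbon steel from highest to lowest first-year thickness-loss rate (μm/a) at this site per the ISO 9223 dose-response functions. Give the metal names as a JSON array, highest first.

["carbon steel", "zinc", "copper"]

copper: temperature factor f = -0.080·(3.8) = -0.3040
  SO₂ term: 0.0053·5.5^0.26·exp(0.059·44-0.3040) = 0.08169
  Sd branch = 0.01025·Sd^0.27·e^(0.036·RH+0.049·T) = 0.5579 μm/a
  r_corr = 0.08169 + 0.5579 = 0.6396 μm/a
zinc: f(T) = -0.071·(T−10) [T>10 °C] = -0.2698
  SO₂ term: 0.0129·5.5^0.44·exp(0.046·44-0.2698) = 0.1578
  Cl⁻ term: 0.0175·621.6^0.57·exp(0.008·44+0.085·13.8) = 3.145
  sum: 0.1578 + 3.145 → r_corr = 3.303 μm/a
carbon steel: T>10 °C ⇒ hinge -0.054·(13.8−10) = -0.2052
  Pd branch = 1.77·Pd^0.52·e^(0.02·RH+f) = 8.434 μm/a
  Sd branch = 0.102·Sd^0.62·e^(0.033·RH+0.04·T) = 40.82 μm/a
  sum: 8.434 + 40.82 → r_corr = 49.26 μm/a
Ordering by μm/a: carbon steel (49.3) > zinc (3.3) > copper (0.64)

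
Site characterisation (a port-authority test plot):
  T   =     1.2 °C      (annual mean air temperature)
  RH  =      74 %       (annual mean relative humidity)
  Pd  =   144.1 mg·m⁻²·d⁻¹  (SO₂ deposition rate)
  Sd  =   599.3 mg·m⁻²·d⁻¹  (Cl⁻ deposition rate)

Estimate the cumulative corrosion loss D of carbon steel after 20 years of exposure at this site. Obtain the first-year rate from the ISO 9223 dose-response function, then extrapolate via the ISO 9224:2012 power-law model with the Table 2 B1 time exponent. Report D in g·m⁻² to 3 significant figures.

carbon steel: f(T) = +0.150·(T−10) [T≤10 °C] = -1.3200
  Pd branch = 1.77·Pd^0.52·e^(0.02·RH+f) = 27.54 μm/a
  Sd branch = 0.102·Sd^0.62·e^(0.033·RH+0.04·T) = 64.88 μm/a
  r_corr = 27.54 + 64.88 = 92.42 μm/a
Power-law: D(20) = r_corr · 20^0.523
  D(20) = 92.42 × 20^0.523 = 92.42 × 4.791 = 442.8 μm
  Mass loss = 442.8 μm × 7.85 g/cm³ = 3476 g·m⁻²

D(20) = 3.48e+03 g·m⁻²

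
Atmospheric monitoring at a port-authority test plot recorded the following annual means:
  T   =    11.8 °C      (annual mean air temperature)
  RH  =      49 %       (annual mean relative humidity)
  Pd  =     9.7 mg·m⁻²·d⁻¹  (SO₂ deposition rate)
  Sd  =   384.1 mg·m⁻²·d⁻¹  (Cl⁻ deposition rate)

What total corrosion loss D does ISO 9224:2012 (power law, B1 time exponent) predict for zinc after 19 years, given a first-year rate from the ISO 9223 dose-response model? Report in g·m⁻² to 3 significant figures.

D(19) = 187 g·m⁻²

zinc: f(T) = -0.071·(T−10) [T>10 °C] = -0.1278
  SO₂ term: 0.0129·9.7^0.44·exp(0.046·49-0.1278) = 0.2939
  Sd branch = 0.0175·Sd^0.57·e^(0.008·RH+0.085·T) = 2.099 μm/a
  r_corr = 0.2939 + 2.099 = 2.393 μm/a
Power-law: D(19) = r_corr · 19^0.813
  D(19) = 2.393 × 19^0.813 = 2.393 × 10.96 = 26.21 μm
  Mass loss = 26.21 μm × 7.14 g/cm³ = 187.2 g·m⁻²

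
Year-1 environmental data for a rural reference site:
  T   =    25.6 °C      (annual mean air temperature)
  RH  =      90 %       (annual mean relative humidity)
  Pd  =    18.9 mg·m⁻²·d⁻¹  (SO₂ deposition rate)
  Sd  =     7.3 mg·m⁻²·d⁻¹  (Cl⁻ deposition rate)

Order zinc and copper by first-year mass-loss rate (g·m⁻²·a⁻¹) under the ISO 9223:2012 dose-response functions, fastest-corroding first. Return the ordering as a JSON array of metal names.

zinc: temperature factor f = -0.071·(15.6) = -1.1076
  sulphur-dioxide contribution → 0.9754 μm/a
  chloride contribution → 0.9837 μm/a
  ⇒ r_corr(zinc) = 1.959 μm/a
  mass loss = 1.959 μm/a × 7.14 g/cm³ = 13.99 g·m⁻²·a⁻¹
copper: f(T) = -0.080·(T−10) [T>10 °C] = -1.2480
  sulphur-dioxide contribution → 0.6611 μm/a
  chloride contribution → 1.569 μm/a
  ⇒ r_corr(copper) = 2.23 μm/a
  mass loss = 2.23 μm/a × 8.96 g/cm³ = 19.98 g·m⁻²·a⁻¹
Ordering by g·m⁻²·a⁻¹: copper (20) > zinc (14)

["copper", "zinc"]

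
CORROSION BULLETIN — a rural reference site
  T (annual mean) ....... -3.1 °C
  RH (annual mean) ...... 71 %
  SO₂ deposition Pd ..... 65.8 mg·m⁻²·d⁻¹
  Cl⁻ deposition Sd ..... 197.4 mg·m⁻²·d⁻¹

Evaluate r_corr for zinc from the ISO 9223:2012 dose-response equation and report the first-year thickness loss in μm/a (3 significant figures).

r_corr = 1.78 μm/a

zinc: f(T) = +0.038·(T−10) [T≤10 °C] = -0.4978
  SO₂ term: 0.0129·65.8^0.44·exp(0.046·71-0.4978) = 1.297
  Cl⁻ term: 0.0175·197.4^0.57·exp(0.008·71+0.085·-3.1) = 0.4826
  sum: 1.297 + 0.4826 → r_corr = 1.779 μm/a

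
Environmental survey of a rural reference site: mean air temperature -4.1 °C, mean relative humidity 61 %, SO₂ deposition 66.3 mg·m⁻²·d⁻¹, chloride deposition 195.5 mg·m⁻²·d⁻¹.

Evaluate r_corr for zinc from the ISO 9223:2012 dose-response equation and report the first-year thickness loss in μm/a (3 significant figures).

zinc: T≤10 °C ⇒ hinge +0.038·(-4.1−10) = -0.5358
  sulphur-dioxide contribution → 0.7907 μm/a
  chloride contribution → 0.407 μm/a
  total first-year rate 1.198 μm/a

r_corr = 1.20 μm/a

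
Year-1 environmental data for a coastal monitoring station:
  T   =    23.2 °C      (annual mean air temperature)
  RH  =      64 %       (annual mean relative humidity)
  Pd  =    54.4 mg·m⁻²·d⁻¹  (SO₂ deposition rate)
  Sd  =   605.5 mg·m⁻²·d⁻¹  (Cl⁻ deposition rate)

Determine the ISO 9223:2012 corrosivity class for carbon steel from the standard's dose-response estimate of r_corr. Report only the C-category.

C5

carbon steel: temperature factor f = -0.054·(13.2) = -0.7128
  Pd branch = 1.77·Pd^0.52·e^(0.02·RH+f) = 24.94 μm/a
  Cl⁻ term: 0.102·605.5^0.62·exp(0.033·64+0.04·23.2) = 113.2
  r_corr = 24.94 + 113.2 = 138.1 μm/a
Category bounds: 80…200 μm/a bracket r_corr ⇒ C5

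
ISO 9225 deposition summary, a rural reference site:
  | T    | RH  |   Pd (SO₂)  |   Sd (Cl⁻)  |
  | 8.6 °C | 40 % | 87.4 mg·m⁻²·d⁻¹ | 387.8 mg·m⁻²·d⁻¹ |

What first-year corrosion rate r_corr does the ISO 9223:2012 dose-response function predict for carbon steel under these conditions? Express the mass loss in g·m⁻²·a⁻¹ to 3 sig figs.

carbon steel: temperature factor f = +0.150·(-1.4) = -0.2100
  Pd branch = 1.77·Pd^0.52·e^(0.02·RH+f) = 32.64 μm/a
  Sd branch = 0.102·Sd^0.62·e^(0.033·RH+0.04·T) = 21.69 μm/a
  sum: 32.64 + 21.69 → r_corr = 54.33 μm/a
Convert to mass loss: 54.33 μm/a × 7.85 g/cm³ = 426.5 g·m⁻²·a⁻¹

r_corr = 426 g·m⁻²·a⁻¹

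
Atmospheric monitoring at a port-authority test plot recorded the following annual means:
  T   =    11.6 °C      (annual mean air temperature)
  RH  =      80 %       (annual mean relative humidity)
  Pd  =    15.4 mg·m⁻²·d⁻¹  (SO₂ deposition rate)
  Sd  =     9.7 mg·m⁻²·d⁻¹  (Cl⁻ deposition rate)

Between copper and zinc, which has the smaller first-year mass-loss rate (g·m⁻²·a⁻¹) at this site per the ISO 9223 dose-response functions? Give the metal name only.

zinc

copper: f(T) = -0.080·(T−10) [T>10 °C] = -0.1280
  Pd branch = 0.0053·Pd^0.26·e^(0.059·RH+f) = 1.065 μm/a
  Cl⁻ term: 0.01025·9.7^0.27·exp(0.036·80+0.049·11.6) = 0.5954
  r_corr = 1.065 + 0.5954 = 1.66 μm/a
  mass loss = 1.66 μm/a × 8.96 g/cm³ = 14.88 g·m⁻²·a⁻¹
zinc: temperature factor f = -0.071·(1.6) = -0.1136
  Pd branch = 0.0129·Pd^0.44·e^(0.046·RH+f) = 1.52 μm/a
  Cl⁻ term: 0.0175·9.7^0.57·exp(0.008·80+0.085·11.6) = 0.3248
  sum: 1.52 + 0.3248 → r_corr = 1.845 μm/a
  mass loss = 1.845 μm/a × 7.14 g/cm³ = 13.18 g·m⁻²·a⁻¹
Ordering by g·m⁻²·a⁻¹: copper (14.9) > zinc (13.2)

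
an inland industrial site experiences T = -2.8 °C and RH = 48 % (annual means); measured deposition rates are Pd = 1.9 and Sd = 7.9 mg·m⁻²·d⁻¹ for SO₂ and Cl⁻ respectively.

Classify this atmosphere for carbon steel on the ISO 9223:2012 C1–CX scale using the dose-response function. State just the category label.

carbon steel: f(T) = +0.150·(T−10) [T≤10 °C] = -1.9200
  Pd branch = 1.77·Pd^0.52·e^(0.02·RH+f) = 0.9462 μm/a
  Sd branch = 0.102·Sd^0.62·e^(0.033·RH+0.04·T) = 1.601 μm/a
  sum: 0.9462 + 1.601 → r_corr = 2.547 μm/a
Category bounds: 1.3…25 μm/a bracket r_corr ⇒ C2

C2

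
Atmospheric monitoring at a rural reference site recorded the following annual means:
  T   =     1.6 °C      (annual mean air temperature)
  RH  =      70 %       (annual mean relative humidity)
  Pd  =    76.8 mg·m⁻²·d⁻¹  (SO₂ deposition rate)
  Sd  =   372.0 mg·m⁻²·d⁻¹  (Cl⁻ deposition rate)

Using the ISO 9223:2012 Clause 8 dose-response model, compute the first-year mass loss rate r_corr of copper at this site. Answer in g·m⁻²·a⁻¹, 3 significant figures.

copper: f(T) = +0.126·(T−10) [T≤10 °C] = -1.0584
  sulphur-dioxide contribution → 0.3535 μm/a
  chloride contribution → 0.6811 μm/a
  ⇒ r_corr(copper) = 1.035 μm/a
Convert to mass loss: 1.035 μm/a × 8.96 g/cm³ = 9.271 g·m⁻²·a⁻¹

r_corr = 9.27 g·m⁻²·a⁻¹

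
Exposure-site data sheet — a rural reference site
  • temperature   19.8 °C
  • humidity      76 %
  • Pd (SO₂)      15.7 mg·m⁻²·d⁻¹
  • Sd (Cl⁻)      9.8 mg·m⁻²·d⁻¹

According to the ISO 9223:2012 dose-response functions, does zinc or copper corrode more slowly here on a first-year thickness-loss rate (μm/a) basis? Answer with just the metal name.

copper

zinc: f(T) = -0.071·(T−10) [T>10 °C] = -0.6958
  Pd branch = 0.0129·Pd^0.44·e^(0.046·RH+f) = 0.7127 μm/a
  Sd branch = 0.0175·Sd^0.57·e^(0.008·RH+0.085·T) = 0.6353 μm/a
  sum: 0.7127 + 0.6353 → r_corr = 1.348 μm/a
copper: f(T) = -0.080·(T−10) [T>10 °C] = -0.7840
  Pd branch = 0.0053·Pd^0.26·e^(0.059·RH+f) = 0.4386 μm/a
  Sd branch = 0.01025·Sd^0.27·e^(0.036·RH+0.049·T) = 0.7726 μm/a
  sum: 0.4386 + 0.7726 → r_corr = 1.211 μm/a
Ordering by μm/a: zinc (1.35) > copper (1.21)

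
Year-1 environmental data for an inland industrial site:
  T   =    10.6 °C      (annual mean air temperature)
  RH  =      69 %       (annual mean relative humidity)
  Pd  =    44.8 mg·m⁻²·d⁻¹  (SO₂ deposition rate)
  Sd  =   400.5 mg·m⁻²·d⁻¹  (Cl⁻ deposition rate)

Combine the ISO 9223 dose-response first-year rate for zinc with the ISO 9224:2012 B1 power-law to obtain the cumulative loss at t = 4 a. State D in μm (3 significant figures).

D(4) = 11.9 μm

zinc: temperature factor f = -0.071·(0.6) = -0.0426
  sulphur-dioxide contribution → 1.574 μm/a
  chloride contribution → 2.278 μm/a
  total first-year rate 3.852 μm/a
ISO 9224: D(t) = r_corr · t^b with b = 0.813 (zinc, B1)
  D(4) = 3.852 × 4^0.813 = 3.852 × 3.087 = 11.89 μm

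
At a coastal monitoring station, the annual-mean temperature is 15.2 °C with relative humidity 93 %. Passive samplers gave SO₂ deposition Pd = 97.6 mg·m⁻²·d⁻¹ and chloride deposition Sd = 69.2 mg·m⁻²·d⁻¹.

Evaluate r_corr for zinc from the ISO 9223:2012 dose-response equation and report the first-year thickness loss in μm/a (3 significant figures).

r_corr = 6.33 μm/a

zinc: f(T) = -0.071·(T−10) [T>10 °C] = -0.3692
  Pd branch = 0.0129·Pd^0.44·e^(0.046·RH+f) = 4.825 μm/a
  Cl⁻ term: 0.0175·69.2^0.57·exp(0.008·93+0.085·15.2) = 1.5
  sum: 4.825 + 1.5 → r_corr = 6.325 μm/a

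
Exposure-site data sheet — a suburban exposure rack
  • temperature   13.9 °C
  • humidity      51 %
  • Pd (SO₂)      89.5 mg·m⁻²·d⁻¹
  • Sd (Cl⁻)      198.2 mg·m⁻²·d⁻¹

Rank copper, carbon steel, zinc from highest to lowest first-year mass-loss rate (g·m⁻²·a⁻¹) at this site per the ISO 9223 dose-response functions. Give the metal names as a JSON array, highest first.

["carbon steel", "zinc", "copper"]

copper: f(T) = -0.080·(T−10) [T>10 °C] = -0.3120
  Pd branch = 0.0053·Pd^0.26·e^(0.059·RH+f) = 0.253 μm/a
  Sd branch = 0.01025·Sd^0.27·e^(0.036·RH+0.049·T) = 0.5298 μm/a
  sum: 0.253 + 0.5298 → r_corr = 0.7827 μm/a
  mass loss = 0.7827 μm/a × 8.96 g/cm³ = 7.013 g·m⁻²·a⁻¹
carbon steel: temperature factor f = -0.054·(3.9) = -0.2106
  SO₂ term: 1.77·89.5^0.52·exp(0.02·51-0.2106) = 41.16
  Sd branch = 0.102·Sd^0.62·e^(0.033·RH+0.04·T) = 25.42 μm/a
  r_corr = 41.16 + 25.42 = 66.58 μm/a
  mass loss = 66.58 μm/a × 7.85 g/cm³ = 522.6 g·m⁻²·a⁻¹
zinc: T>10 °C ⇒ hinge -0.071·(13.9−10) = -0.2769
  SO₂ term: 0.0129·89.5^0.44·exp(0.046·51-0.2769) = 0.7379
  Cl⁻ term: 0.0175·198.2^0.57·exp(0.008·51+0.085·13.9) = 1.749
  r_corr = 0.7379 + 1.749 = 2.487 μm/a
  mass loss = 2.487 μm/a × 7.14 g/cm³ = 17.75 g·m⁻²·a⁻¹
Ordering by g·m⁻²·a⁻¹: carbon steel (523) > zinc (17.8) > copper (7.01)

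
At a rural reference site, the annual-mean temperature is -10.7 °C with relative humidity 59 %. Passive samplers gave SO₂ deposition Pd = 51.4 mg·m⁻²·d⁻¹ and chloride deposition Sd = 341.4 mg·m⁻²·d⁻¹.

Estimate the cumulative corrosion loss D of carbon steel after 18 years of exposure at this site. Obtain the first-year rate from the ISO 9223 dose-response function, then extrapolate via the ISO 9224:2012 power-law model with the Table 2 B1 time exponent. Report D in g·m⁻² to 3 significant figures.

carbon steel: T≤10 °C ⇒ hinge +0.150·(-10.7−10) = -3.1050
  SO₂ term: 1.77·51.4^0.52·exp(0.02·59-3.1050) = 2.003
  Sd branch = 0.102·Sd^0.62·e^(0.033·RH+0.04·T) = 17.33 μm/a
  sum: 2.003 + 17.33 → r_corr = 19.34 μm/a
Power-law: D(18) = r_corr · 18^0.523
  D(18) = 19.34 × 18^0.523 = 19.34 × 4.534 = 87.68 μm
  Mass loss = 87.68 μm × 7.85 g/cm³ = 688.3 g·m⁻²

D(18) = 688 g·m⁻²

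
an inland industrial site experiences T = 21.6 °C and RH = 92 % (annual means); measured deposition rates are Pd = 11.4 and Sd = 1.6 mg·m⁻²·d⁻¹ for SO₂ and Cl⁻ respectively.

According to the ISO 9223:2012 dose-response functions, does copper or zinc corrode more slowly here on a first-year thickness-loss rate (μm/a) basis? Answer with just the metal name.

copper: temperature factor f = -0.080·(11.6) = -0.9280
  sulphur-dioxide contribution → 0.8982 μm/a
  chloride contribution → 0.9202 μm/a
  total first-year rate 1.818 μm/a
zinc: temperature factor f = -0.071·(11.6) = -0.8236
  sulphur-dioxide contribution → 1.137 μm/a
  chloride contribution → 0.2995 μm/a
  ⇒ r_corr(zinc) = 1.437 μm/a
Ordering by μm/a: copper (1.82) > zinc (1.44)

zinc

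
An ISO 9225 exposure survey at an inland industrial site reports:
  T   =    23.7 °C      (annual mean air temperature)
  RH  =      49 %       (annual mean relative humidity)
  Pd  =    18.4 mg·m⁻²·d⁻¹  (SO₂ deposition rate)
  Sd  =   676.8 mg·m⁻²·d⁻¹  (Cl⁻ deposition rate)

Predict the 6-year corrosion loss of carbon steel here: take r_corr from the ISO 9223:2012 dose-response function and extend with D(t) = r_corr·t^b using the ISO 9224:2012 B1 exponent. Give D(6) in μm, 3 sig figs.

D(6) = 219 μm

carbon steel: f(T) = -0.054·(T−10) [T>10 °C] = -0.7398
  sulphur-dioxide contribution → 10.23 μm/a
  chloride contribution → 75.41 μm/a
  ⇒ r_corr(carbon steel) = 85.65 μm/a
ISO 9224: D(t) = r_corr · t^b with b = 0.523 (carbon steel, B1)
  D(6) = 85.65 × 6^0.523 = 85.65 × 2.553 = 218.6 μm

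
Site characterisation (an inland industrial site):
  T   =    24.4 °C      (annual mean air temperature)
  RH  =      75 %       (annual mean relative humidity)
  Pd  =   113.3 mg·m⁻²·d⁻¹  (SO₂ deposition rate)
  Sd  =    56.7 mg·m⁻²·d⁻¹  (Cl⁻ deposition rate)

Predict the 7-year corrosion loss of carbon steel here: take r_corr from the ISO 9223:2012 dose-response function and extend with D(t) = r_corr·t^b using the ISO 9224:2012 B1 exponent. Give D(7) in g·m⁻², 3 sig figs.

D(7) = 1.78e+03 g·m⁻²

carbon steel: f(T) = -0.054·(T−10) [T>10 °C] = -0.7776
  SO₂ term: 1.77·113.3^0.52·exp(0.02·75-0.7776) = 42.65
  Sd branch = 0.102·Sd^0.62·e^(0.033·RH+0.04·T) = 39.32 μm/a
  r_corr = 42.65 + 39.32 = 81.97 μm/a
Long-term exponent b (ISO 9224 Table 2, B1) = 0.523
  D(7) = 81.97 × 7^0.523 = 81.97 × 2.767 = 226.8 μm
  Mass loss = 226.8 μm × 7.85 g/cm³ = 1780 g·m⁻²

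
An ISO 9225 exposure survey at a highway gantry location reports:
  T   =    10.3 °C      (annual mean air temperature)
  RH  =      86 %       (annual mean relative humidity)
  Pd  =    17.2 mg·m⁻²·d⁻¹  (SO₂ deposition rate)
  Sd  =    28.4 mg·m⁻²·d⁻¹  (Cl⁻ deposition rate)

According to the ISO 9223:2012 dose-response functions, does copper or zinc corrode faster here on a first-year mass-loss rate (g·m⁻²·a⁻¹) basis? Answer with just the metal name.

copper

copper: T>10 °C ⇒ hinge -0.080·(10.3−10) = -0.0240
  SO₂ term: 0.0053·17.2^0.26·exp(0.059·86-0.0240) = 1.733
  Sd branch = 0.01025·Sd^0.27·e^(0.036·RH+0.049·T) = 0.9266 μm/a
  r_corr = 1.733 + 0.9266 = 2.659 μm/a
  mass loss = 2.659 μm/a × 8.96 g/cm³ = 23.83 g·m⁻²·a⁻¹
zinc: T>10 °C ⇒ hinge -0.071·(10.3−10) = -0.0213
  Pd branch = 0.0129·Pd^0.44·e^(0.046·RH+f) = 2.307 μm/a
  Cl⁻ term: 0.0175·28.4^0.57·exp(0.008·86+0.085·10.3) = 0.5629
  r_corr = 2.307 + 0.5629 = 2.87 μm/a
  mass loss = 2.87 μm/a × 7.14 g/cm³ = 20.49 g·m⁻²·a⁻¹
Ordering by g·m⁻²·a⁻¹: copper (23.8) > zinc (20.5)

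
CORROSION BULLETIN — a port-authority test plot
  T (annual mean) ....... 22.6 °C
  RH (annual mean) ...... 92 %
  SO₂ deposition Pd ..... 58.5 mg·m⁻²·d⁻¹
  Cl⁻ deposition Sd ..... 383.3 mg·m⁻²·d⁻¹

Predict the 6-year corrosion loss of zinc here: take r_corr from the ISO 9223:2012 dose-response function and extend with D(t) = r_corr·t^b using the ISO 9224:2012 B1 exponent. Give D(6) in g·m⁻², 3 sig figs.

zinc: f(T) = -0.071·(T−10) [T>10 °C] = -0.8946
  SO₂ term: 0.0129·58.5^0.44·exp(0.046·92-0.8946) = 2.175
  Cl⁻ term: 0.0175·383.3^0.57·exp(0.008·92+0.085·22.6) = 7.406
  r_corr = 2.175 + 7.406 = 9.581 μm/a
ISO 9224: D(t) = r_corr · t^b with b = 0.813 (zinc, B1)
  D(6) = 9.581 × 6^0.813 = 9.581 × 4.292 = 41.12 μm
  Mass loss = 41.12 μm × 7.14 g/cm³ = 293.6 g·m⁻²

D(6) = 294 g·m⁻²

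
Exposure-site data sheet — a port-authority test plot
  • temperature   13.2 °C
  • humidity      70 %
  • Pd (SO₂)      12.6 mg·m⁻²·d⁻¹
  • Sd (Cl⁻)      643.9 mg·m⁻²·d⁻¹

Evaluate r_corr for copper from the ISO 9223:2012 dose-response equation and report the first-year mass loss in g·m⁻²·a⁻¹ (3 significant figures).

r_corr = 16.9 g·m⁻²·a⁻¹

copper: temperature factor f = -0.080·(3.2) = -0.2560
  SO₂ term: 0.0053·12.6^0.26·exp(0.059·70-0.2560) = 0.493
  Cl⁻ term: 0.01025·643.9^0.27·exp(0.036·70+0.049·13.2) = 1.395
  r_corr = 0.493 + 1.395 = 1.888 μm/a
Convert to mass loss: 1.888 μm/a × 8.96 g/cm³ = 16.91 g·m⁻²·a⁻¹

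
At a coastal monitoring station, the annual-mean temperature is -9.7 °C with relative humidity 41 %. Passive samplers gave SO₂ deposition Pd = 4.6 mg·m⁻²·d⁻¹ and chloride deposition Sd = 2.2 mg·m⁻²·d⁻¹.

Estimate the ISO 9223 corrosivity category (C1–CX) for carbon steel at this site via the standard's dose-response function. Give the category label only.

C1

carbon steel: T≤10 °C ⇒ hinge +0.150·(-9.7−10) = -2.9550
  Pd branch = 1.77·Pd^0.52·e^(0.02·RH+f) = 0.4628 μm/a
  Sd branch = 0.102·Sd^0.62·e^(0.033·RH+0.04·T) = 0.4365 μm/a
  sum: 0.4628 + 0.4365 → r_corr = 0.8993 μm/a
0.899 μm/a falls in (0, 1.3] for carbon steel → category C1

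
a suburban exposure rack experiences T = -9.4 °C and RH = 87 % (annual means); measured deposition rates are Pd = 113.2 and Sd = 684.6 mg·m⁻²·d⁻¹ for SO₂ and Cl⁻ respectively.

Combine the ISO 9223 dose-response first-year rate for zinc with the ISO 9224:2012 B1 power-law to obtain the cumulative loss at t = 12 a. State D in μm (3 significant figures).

D(12) = 25.3 μm

zinc: T≤10 °C ⇒ hinge +0.038·(-9.4−10) = -0.7372
  SO₂ term: 0.0129·113.2^0.44·exp(0.046·87-0.7372) = 2.705
  Cl⁻ term: 0.0175·684.6^0.57·exp(0.008·87+0.085·-9.4) = 0.6524
  r_corr = 2.705 + 0.6524 = 3.357 μm/a
Long-term exponent b (ISO 9224 Table 2, B1) = 0.813
  D(12) = 3.357 × 12^0.813 = 3.357 × 7.54 = 25.31 μm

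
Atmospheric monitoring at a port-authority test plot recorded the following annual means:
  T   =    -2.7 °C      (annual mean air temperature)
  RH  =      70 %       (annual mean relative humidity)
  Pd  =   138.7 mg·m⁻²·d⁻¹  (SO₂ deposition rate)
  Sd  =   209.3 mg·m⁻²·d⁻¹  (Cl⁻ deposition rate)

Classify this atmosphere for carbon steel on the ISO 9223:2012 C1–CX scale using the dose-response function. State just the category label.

C3

carbon steel: f(T) = +0.150·(T−10) [T≤10 °C] = -1.9050
  SO₂ term: 1.77·138.7^0.52·exp(0.02·70-1.9050) = 13.88
  Sd branch = 0.102·Sd^0.62·e^(0.033·RH+0.04·T) = 25.34 μm/a
  r_corr = 13.88 + 25.34 = 39.22 μm/a
ISO 9223 Table 2 (carbon steel): 25 < 39.2 ≤ 50 μm/a ⇒ C3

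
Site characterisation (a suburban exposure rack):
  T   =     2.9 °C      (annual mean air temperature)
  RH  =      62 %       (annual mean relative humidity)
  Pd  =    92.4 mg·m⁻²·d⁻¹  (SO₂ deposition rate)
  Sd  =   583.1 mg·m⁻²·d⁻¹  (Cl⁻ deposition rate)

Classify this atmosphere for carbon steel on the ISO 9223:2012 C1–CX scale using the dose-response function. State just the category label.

C4

carbon steel: f(T) = +0.150·(T−10) [T≤10 °C] = -1.0650
  SO₂ term: 1.77·92.4^0.52·exp(0.02·62-1.0650) = 22.19
  Cl⁻ term: 0.102·583.1^0.62·exp(0.033·62+0.04·2.9) = 45.95
  r_corr = 22.19 + 45.95 = 68.14 μm/a
68.1 μm/a falls in (50, 80] for carbon steel → category C4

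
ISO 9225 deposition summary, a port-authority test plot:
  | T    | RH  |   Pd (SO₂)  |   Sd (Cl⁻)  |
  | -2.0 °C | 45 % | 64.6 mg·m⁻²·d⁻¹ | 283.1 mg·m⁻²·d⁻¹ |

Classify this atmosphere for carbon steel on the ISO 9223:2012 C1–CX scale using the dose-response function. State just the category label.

carbon steel: temperature factor f = +0.150·(-12.0) = -1.8000
  Pd branch = 1.77·Pd^0.52·e^(0.02·RH+f) = 6.287 μm/a
  Cl⁻ term: 0.102·283.1^0.62·exp(0.033·45+0.04·-2.0) = 13.77
  sum: 6.287 + 13.77 → r_corr = 20.06 μm/a
ISO 9223 Table 2 (carbon steel): 1.3 < 20.1 ≤ 25 μm/a ⇒ C2

C2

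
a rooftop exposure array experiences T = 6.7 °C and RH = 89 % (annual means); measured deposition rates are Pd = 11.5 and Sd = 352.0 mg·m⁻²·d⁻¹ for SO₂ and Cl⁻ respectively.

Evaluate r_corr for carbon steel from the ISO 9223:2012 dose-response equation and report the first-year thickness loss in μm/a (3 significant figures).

carbon steel: f(T) = +0.150·(T−10) [T≤10 °C] = -0.4950
  Pd branch = 1.77·Pd^0.52·e^(0.02·RH+f) = 22.78 μm/a
  Cl⁻ term: 0.102·352.0^0.62·exp(0.033·89+0.04·6.7) = 95.36
  r_corr = 22.78 + 95.36 = 118.1 μm/a

r_corr = 118 μm/a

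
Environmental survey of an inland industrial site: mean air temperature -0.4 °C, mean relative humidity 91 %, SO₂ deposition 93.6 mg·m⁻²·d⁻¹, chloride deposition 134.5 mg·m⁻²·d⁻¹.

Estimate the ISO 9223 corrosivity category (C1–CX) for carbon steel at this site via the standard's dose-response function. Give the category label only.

C4

carbon steel: T≤10 °C ⇒ hinge +0.150·(-0.4−10) = -1.5600
  SO₂ term: 1.77·93.6^0.52·exp(0.02·91-1.5600) = 24.32
  Sd branch = 0.102·Sd^0.62·e^(0.033·RH+0.04·T) = 42.23 μm/a
  sum: 24.32 + 42.23 → r_corr = 66.55 μm/a
66.6 μm/a falls in (50, 80] for carbon steel → category C4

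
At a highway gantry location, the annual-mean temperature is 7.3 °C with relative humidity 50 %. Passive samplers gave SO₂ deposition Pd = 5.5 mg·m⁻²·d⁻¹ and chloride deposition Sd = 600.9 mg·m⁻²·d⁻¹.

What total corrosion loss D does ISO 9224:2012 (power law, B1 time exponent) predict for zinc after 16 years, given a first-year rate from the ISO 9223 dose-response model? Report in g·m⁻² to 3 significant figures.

zinc: f(T) = +0.038·(T−10) [T≤10 °C] = -0.1026
  Pd branch = 0.0129·Pd^0.44·e^(0.046·RH+f) = 0.2458 μm/a
  Sd branch = 0.0175·Sd^0.57·e^(0.008·RH+0.085·T) = 1.863 μm/a
  sum: 0.2458 + 1.863 → r_corr = 2.109 μm/a
ISO 9224: D(t) = r_corr · t^b with b = 0.813 (zinc, B1)
  D(16) = 2.109 × 16^0.813 = 2.109 × 9.527 = 20.09 μm
  Mass loss = 20.09 μm × 7.14 g/cm³ = 143.4 g·m⁻²

D(16) = 143 g·m⁻²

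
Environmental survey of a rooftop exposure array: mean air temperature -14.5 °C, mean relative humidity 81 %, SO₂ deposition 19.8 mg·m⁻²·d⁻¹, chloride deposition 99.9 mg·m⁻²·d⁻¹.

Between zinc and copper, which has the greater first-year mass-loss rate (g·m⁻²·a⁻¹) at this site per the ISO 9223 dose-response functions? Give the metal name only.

zinc

zinc: f(T) = +0.038·(T−10) [T≤10 °C] = -0.9310
  Pd branch = 0.0129·Pd^0.44·e^(0.046·RH+f) = 0.7852 μm/a
  Cl⁻ term: 0.0175·99.9^0.57·exp(0.008·81+0.085·-14.5) = 0.1346
  sum: 0.7852 + 0.1346 → r_corr = 0.9198 μm/a
  mass loss = 0.9198 μm/a × 7.14 g/cm³ = 6.567 g·m⁻²·a⁻¹
copper: temperature factor f = +0.126·(-24.5) = -3.0870
  SO₂ term: 0.0053·19.8^0.26·exp(0.059·81-3.0870) = 0.06255
  Cl⁻ term: 0.01025·99.9^0.27·exp(0.036·81+0.049·-14.5) = 0.3224
  r_corr = 0.06255 + 0.3224 = 0.385 μm/a
  mass loss = 0.385 μm/a × 8.96 g/cm³ = 3.449 g·m⁻²·a⁻¹
Ordering by g·m⁻²·a⁻¹: zinc (6.57) > copper (3.45)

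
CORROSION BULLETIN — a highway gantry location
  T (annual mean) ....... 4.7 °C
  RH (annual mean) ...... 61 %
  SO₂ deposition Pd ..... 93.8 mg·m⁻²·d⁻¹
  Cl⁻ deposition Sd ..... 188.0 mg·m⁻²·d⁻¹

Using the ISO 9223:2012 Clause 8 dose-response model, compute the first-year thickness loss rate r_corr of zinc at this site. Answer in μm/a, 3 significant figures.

r_corr = 2.13 μm/a

zinc: temperature factor f = +0.038·(-5.3) = -0.2014
  sulphur-dioxide contribution → 1.287 μm/a
  chloride contribution → 0.8409 μm/a
  ⇒ r_corr(zinc) = 2.128 μm/a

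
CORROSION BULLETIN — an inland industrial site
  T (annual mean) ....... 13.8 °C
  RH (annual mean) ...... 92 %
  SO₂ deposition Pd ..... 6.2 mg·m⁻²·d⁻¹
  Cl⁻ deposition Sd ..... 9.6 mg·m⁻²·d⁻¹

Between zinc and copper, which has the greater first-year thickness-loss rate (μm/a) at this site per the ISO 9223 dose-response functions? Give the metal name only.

zinc: temperature factor f = -0.071·(3.8) = -0.2698
  SO₂ term: 0.0129·6.2^0.44·exp(0.046·92-0.2698) = 1.514
  Sd branch = 0.0175·Sd^0.57·e^(0.008·RH+0.085·T) = 0.4285 μm/a
  r_corr = 1.514 + 0.4285 = 1.942 μm/a
copper: T>10 °C ⇒ hinge -0.080·(13.8−10) = -0.3040
  Pd branch = 0.0053·Pd^0.26·e^(0.059·RH+f) = 1.431 μm/a
  Sd branch = 0.01025·Sd^0.27·e^(0.036·RH+0.049·T) = 1.019 μm/a
  sum: 1.431 + 1.019 → r_corr = 2.45 μm/a
Ordering by μm/a: copper (2.45) > zinc (1.94)

copper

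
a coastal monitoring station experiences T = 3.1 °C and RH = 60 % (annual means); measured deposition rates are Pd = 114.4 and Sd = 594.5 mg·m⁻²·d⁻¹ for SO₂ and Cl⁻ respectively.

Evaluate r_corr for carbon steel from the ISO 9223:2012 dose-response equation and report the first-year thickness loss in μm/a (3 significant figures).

carbon steel: f(T) = +0.150·(T−10) [T≤10 °C] = -1.0350
  SO₂ term: 1.77·114.4^0.52·exp(0.02·60-1.0350) = 24.55
  Cl⁻ term: 0.102·594.5^0.62·exp(0.033·60+0.04·3.1) = 43.89
  r_corr = 24.55 + 43.89 = 68.43 μm/a

r_corr = 68.4 μm/a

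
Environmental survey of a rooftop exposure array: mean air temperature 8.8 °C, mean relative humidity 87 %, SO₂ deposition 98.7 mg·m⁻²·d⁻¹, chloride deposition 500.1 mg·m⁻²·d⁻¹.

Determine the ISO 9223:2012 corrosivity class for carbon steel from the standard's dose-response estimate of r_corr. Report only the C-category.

carbon steel: temperature factor f = +0.150·(-1.2) = -0.1800
  Pd branch = 1.77·Pd^0.52·e^(0.02·RH+f) = 91.73 μm/a
  Sd branch = 0.102·Sd^0.62·e^(0.033·RH+0.04·T) = 120.7 μm/a
  sum: 91.73 + 120.7 → r_corr = 212.4 μm/a
212 μm/a falls in (200, 700] for carbon steel → category CX

CX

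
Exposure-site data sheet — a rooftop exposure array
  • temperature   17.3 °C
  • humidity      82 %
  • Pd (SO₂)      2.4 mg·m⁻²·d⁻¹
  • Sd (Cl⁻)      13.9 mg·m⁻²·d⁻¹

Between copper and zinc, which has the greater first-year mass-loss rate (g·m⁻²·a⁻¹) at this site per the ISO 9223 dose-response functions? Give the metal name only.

copper

copper: f(T) = -0.080·(T−10) [T>10 °C] = -0.5840
  sulphur-dioxide contribution → 0.4684 μm/a
  chloride contribution → 0.9322 μm/a
  ⇒ r_corr(copper) = 1.401 μm/a
  mass loss = 1.401 μm/a × 8.96 g/cm³ = 12.55 g·m⁻²·a⁻¹
zinc: T>10 °C ⇒ hinge -0.071·(17.3−10) = -0.5183
  sulphur-dioxide contribution → 0.4908 μm/a
  chloride contribution → 0.6578 μm/a
  total first-year rate 1.149 μm/a
  mass loss = 1.149 μm/a × 7.14 g/cm³ = 8.201 g·m⁻²·a⁻¹
Ordering by g·m⁻²·a⁻¹: copper (12.5) > zinc (8.2)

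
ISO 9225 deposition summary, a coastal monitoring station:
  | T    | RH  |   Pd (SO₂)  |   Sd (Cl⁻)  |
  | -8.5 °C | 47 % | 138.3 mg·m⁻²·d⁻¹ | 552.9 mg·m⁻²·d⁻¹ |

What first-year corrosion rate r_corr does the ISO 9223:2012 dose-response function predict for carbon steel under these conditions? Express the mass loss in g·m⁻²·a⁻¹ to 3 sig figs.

r_corr = 164 g·m⁻²·a⁻¹

carbon steel: f(T) = +0.150·(T−10) [T≤10 °C] = -2.7750
  Pd branch = 1.77·Pd^0.52·e^(0.02·RH+f) = 3.667 μm/a
  Sd branch = 0.102·Sd^0.62·e^(0.033·RH+0.04·T) = 17.18 μm/a
  sum: 3.667 + 17.18 → r_corr = 20.84 μm/a
Convert to mass loss: 20.84 μm/a × 7.85 g/cm³ = 163.6 g·m⁻²·a⁻¹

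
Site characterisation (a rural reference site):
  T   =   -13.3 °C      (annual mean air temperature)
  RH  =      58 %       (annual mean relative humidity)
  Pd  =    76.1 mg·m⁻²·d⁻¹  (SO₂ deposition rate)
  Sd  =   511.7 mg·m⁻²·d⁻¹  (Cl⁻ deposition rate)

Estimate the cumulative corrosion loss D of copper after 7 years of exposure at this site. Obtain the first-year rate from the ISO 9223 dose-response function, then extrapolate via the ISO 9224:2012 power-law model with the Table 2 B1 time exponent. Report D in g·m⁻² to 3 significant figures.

copper: f(T) = +0.126·(T−10) [T≤10 °C] = -2.9358
  SO₂ term: 0.0053·76.1^0.26·exp(0.059·58-2.9358) = 0.02658
  Sd branch = 0.01025·Sd^0.27·e^(0.036·RH+0.049·T) = 0.2322 μm/a
  r_corr = 0.02658 + 0.2322 = 0.2588 μm/a
ISO 9224: D(t) = r_corr · t^b with b = 0.667 (copper, B1)
  D(7) = 0.2588 × 7^0.667 = 0.2588 × 3.662 = 0.9477 μm
  Mass loss = 0.9477 μm × 8.96 g/cm³ = 8.492 g·m⁻²

D(7) = 8.49 g·m⁻²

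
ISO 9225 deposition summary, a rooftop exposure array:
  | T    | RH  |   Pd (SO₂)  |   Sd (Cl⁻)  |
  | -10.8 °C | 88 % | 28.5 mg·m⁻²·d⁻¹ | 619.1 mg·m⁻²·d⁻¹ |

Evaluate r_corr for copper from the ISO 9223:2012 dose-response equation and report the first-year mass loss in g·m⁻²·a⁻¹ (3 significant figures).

r_corr = 8.78 g·m⁻²·a⁻¹

copper: f(T) = +0.126·(T−10) [T≤10 °C] = -2.6208
  Pd branch = 0.0053·Pd^0.26·e^(0.059·RH+f) = 0.1657 μm/a
  Cl⁻ term: 0.01025·619.1^0.27·exp(0.036·88+0.049·-10.8) = 0.8138
  sum: 0.1657 + 0.8138 → r_corr = 0.9794 μm/a
Convert to mass loss: 0.9794 μm/a × 8.96 g/cm³ = 8.776 g·m⁻²·a⁻¹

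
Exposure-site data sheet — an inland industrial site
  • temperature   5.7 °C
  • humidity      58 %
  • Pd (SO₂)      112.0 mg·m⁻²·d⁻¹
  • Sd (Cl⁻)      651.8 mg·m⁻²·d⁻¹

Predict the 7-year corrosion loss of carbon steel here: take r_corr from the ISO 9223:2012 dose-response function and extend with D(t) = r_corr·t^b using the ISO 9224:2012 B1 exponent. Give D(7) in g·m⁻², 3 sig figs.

carbon steel: f(T) = +0.150·(T−10) [T≤10 °C] = -0.6450
  SO₂ term: 1.77·112.0^0.52·exp(0.02·58-0.6450) = 34.45
  Sd branch = 0.102·Sd^0.62·e^(0.033·RH+0.04·T) = 48.26 μm/a
  r_corr = 34.45 + 48.26 = 82.72 μm/a
Power-law: D(7) = r_corr · 7^0.523
  D(7) = 82.72 × 7^0.523 = 82.72 × 2.767 = 228.9 μm
  Mass loss = 228.9 μm × 7.85 g/cm³ = 1797 g·m⁻²

D(7) = 1.80e+03 g·m⁻²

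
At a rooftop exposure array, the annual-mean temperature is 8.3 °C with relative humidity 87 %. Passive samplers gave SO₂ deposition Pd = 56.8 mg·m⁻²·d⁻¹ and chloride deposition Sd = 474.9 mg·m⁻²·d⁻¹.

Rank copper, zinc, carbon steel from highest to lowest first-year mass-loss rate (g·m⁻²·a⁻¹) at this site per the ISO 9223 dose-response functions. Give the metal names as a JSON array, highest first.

copper: f(T) = +0.126·(T−10) [T≤10 °C] = -0.2142
  Pd branch = 0.0053·Pd^0.26·e^(0.059·RH+f) = 2.073 μm/a
  Sd branch = 0.01025·Sd^0.27·e^(0.036·RH+0.049·T) = 1.863 μm/a
  sum: 2.073 + 1.863 → r_corr = 3.936 μm/a
  mass loss = 3.936 μm/a × 8.96 g/cm³ = 35.27 g·m⁻²·a⁻¹
zinc: temperature factor f = +0.038·(-1.7) = -0.0646
  SO₂ term: 0.0129·56.8^0.44·exp(0.046·87-0.0646) = 3.913
  Cl⁻ term: 0.0175·474.9^0.57·exp(0.008·87+0.085·8.3) = 2.384
  sum: 3.913 + 2.384 → r_corr = 6.297 μm/a
  mass loss = 6.297 μm/a × 7.14 g/cm³ = 44.96 g·m⁻²·a⁻¹
carbon steel: temperature factor f = +0.150·(-1.7) = -0.2550
  SO₂ term: 1.77·56.8^0.52·exp(0.02·87-0.2550) = 63.85
  Sd branch = 0.102·Sd^0.62·e^(0.033·RH+0.04·T) = 114.6 μm/a
  sum: 63.85 + 114.6 → r_corr = 178.4 μm/a
  mass loss = 178.4 μm/a × 7.85 g/cm³ = 1401 g·m⁻²·a⁻¹
Ordering by g·m⁻²·a⁻¹: carbon steel (1400) > zinc (45) > copper (35.3)

["carbon steel", "zinc", "copper"]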